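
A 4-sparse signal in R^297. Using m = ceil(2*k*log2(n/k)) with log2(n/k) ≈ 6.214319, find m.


log2(n/k) = log2(297/4) ≈ 6.214319.
2*k*log2(n/k) ≈ 2*4*6.214319 = 49.714552.
m = ceil(49.714552) = 50.

50


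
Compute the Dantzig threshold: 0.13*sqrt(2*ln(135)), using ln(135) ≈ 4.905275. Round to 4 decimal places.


ln(135) ≈ 4.905275.
2*ln(n) ≈ 9.81055.
sqrt(2*ln(n)) ≈ sqrt(9.81055) ≈ 3.13218.
threshold ≈ 0.13*3.13218 = 0.4071834 ≈ 0.4072.

0.4072


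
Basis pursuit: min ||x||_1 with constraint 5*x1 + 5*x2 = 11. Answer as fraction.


Axis intercepts:
  x1 = 11/5, x2 = 0: L1 = 11/5
  x1 = 0, x2 = 11/5: L1 = 11/5
x* = (11/5, 0)
||x*||_1 = 11/5.

11/5


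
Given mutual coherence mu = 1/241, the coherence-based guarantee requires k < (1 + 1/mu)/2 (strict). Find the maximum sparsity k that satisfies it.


1/mu = 241.
1 + 1/mu = 242.
(1 + 1/mu)/2 = 121 is an integer and the inequality is strict, so k_max = 121 - 1 = 120.

120


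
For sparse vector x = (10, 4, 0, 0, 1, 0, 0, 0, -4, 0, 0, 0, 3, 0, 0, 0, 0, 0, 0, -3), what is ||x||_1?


Non-zero entries: [(0, 10), (1, 4), (4, 1), (8, -4), (12, 3), (19, -3)]
Absolute values: [10, 4, 1, 4, 3, 3]
||x||_1 = sum = 25.

25


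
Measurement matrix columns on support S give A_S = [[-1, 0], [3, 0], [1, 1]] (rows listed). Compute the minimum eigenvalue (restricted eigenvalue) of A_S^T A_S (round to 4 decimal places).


A_S^T A_S = [[11, 1], [1, 1]].
trace = 12.
det = 10.
disc = trace^2 - 4*det = 144 - 4*10 = 104.
sqrt(104) ≈ 10.198039.
lam_min = (12 - sqrt(104))/2 ≈ (12 - 10.198039)/2 = 0.9009805 ≈ 0.9010.

0.9010


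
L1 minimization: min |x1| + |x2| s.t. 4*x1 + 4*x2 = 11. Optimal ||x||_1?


Axis intercepts:
  x1 = 11/4, x2 = 0: L1 = 11/4
  x1 = 0, x2 = 11/4: L1 = 11/4
x* = (11/4, 0)
||x*||_1 = 11/4.

11/4


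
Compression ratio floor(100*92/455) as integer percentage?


100*m/n = 100*92/455 ≈ 20.2198.
floor = 20.

20


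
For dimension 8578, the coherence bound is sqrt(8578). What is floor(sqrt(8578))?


92^2 = 8464 <= 8578 < 8649 = 93^2, so 92 <= sqrt(8578) < 93.
floor(sqrt(8578)) = 92.

92


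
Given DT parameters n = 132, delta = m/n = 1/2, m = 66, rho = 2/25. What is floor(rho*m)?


m = 1/2*132 = 66.
rho = 2/25.
rho*m = 2/25*66 = 5.28.
k = floor(5.28) = 5.

5


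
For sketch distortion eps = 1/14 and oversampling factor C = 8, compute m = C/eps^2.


1/eps = 14.
(1/eps)^2 = 196.
m = 8*196 = 1568.

1568


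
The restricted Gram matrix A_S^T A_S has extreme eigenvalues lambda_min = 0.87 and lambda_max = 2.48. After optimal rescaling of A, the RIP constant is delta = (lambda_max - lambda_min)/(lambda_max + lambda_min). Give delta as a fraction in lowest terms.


lambda_max - lambda_min = 2.48 - 0.87 = 1.61.
lambda_max + lambda_min = 2.48 + 0.87 = 3.35.
delta = 1.61/3.35 = 161/335.

161/335


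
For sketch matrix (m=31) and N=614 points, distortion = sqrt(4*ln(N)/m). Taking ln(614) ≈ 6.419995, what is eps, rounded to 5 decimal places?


ln(614) ≈ 6.419995.
4*ln(N)/m ≈ 4*6.419995/31 ≈ 0.82838645.
eps = sqrt(0.82838645) ≈ 0.9101574 ≈ 0.91016.

0.91016


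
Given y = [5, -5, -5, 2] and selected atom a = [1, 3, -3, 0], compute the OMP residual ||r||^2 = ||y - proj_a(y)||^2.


a^T a = 19.
a^T y = 5.
coeff = 5/19 = 5/19.
||r||^2 = 1476/19.

1476/19


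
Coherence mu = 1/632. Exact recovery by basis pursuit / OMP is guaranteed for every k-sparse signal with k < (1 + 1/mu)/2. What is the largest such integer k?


1/mu = 632.
1 + 1/mu = 633.
(1 + 1/mu)/2 = 316.5 is not an integer, so k_max = floor(316.5) = 316.

316


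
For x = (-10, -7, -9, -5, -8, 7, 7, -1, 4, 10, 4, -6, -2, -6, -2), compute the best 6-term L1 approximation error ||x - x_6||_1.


Sorted |x_i| descending: [10, 10, 9, 8, 7, 7, 7, 6, 6, 5, 4, 4, 2, 2, 1]
Keep top 6: [10, 10, 9, 8, 7, 7]
Tail entries: [7, 6, 6, 5, 4, 4, 2, 2, 1]
L1 error = sum of tail = 37.

37


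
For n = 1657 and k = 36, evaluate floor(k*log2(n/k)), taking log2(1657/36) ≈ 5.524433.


log2(n/k) = log2(1657/36) ≈ 5.524433.
k*log2(n/k) ≈ 36*5.524433 = 198.879588.
floor(198.879588) = 198.

198


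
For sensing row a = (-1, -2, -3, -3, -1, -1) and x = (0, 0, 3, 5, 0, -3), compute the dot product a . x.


Non-zero terms: ['-3*3', '-3*5', '-1*-3']
Products: [-9, -15, 3]
y = sum = -21.

-21


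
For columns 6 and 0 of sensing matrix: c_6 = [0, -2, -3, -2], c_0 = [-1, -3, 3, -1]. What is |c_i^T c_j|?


Inner product: 0*-1 + -2*-3 + -3*3 + -2*-1
Products: [0, 6, -9, 2]
Sum = -1.
|dot| = 1.

1


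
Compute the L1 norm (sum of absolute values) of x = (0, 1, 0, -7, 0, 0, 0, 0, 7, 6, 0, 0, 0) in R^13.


Non-zero entries: [(1, 1), (3, -7), (8, 7), (9, 6)]
Absolute values: [1, 7, 7, 6]
||x||_1 = sum = 21.

21


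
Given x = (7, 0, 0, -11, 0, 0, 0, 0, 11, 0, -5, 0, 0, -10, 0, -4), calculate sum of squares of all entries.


Non-zero entries: [(0, 7), (3, -11), (8, 11), (10, -5), (13, -10), (15, -4)]
Squares: [49, 121, 121, 25, 100, 16]
||x||_2^2 = sum = 432.

432


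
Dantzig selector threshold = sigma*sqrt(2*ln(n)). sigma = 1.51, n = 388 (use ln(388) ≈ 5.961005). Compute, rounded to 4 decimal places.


ln(388) ≈ 5.961005.
2*ln(n) ≈ 11.92201.
sqrt(2*ln(n)) ≈ sqrt(11.92201) ≈ 3.452826.
threshold ≈ 1.51*3.452826 = 5.21376726 ≈ 5.2138.

5.2138


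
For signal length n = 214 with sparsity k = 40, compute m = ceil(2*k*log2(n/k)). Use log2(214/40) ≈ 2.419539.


log2(n/k) = log2(214/40) ≈ 2.419539.
2*k*log2(n/k) ≈ 2*40*2.419539 = 193.56312.
m = ceil(193.56312) = 194.

194


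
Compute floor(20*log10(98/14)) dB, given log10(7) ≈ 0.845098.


||x||/||e|| = 98/14 = 7.
log10(7) ≈ 0.845098.
20*log10(||x||/||e||) ≈ 20*0.845098 = 16.90196.
floor(16.90196) = 16.

16


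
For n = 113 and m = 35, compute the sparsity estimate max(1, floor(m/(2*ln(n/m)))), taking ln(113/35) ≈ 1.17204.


n/m = 113/35.
ln(n/m) ≈ 1.17204.
2*ln(n/m) ≈ 2.34408.
m/(2*ln(n/m)) ≈ 35/2.34408 ≈ 14.9312.
floor = 14.
k_max = max(1, 14) = 14.

14


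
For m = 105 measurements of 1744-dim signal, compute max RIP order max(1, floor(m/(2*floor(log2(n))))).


floor(log2(1744)) = 10.
2*10 = 20.
m/(2*floor(log2(n))) = 105/20 ≈ 5.25.
floor = 5.
k = max(1, 5) = 5.

5


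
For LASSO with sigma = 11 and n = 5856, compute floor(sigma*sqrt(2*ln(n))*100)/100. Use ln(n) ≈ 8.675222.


ln(5856) ≈ 8.675222.
2*ln(n) ≈ 17.350444.
sqrt(2*ln(n)) ≈ sqrt(17.350444) ≈ 4.165386.
lambda ≈ 11*4.165386 = 45.819246.
floor(lambda*100)/100 = 45.81.

45.81


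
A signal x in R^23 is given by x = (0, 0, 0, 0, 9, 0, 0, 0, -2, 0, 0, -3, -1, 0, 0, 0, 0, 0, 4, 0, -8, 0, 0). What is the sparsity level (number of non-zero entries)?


Non-zero positions: [4, 8, 11, 12, 18, 20].
Sparsity = 6.

6


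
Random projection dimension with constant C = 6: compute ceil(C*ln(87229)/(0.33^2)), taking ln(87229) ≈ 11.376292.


ln(87229) ≈ 11.376292.
eps^2 = 0.33^2 = 0.1089.
C*ln(N)/eps^2 ≈ 6*11.376292/0.1089 ≈ 626.7929.
m = ceil(626.7929) = 627.

627


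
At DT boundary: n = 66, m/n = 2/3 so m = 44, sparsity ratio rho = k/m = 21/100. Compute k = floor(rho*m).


m = 2/3*66 = 44.
rho = 21/100.
rho*m = 21/100*44 = 9.24.
k = floor(9.24) = 9.

9


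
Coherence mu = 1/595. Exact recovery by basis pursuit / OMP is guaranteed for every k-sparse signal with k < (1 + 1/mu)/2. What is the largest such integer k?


1/mu = 595.
1 + 1/mu = 596.
(1 + 1/mu)/2 = 298 is an integer and the inequality is strict, so k_max = 298 - 1 = 297.

297


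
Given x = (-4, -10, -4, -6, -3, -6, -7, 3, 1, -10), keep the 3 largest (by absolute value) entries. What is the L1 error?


Sorted |x_i| descending: [10, 10, 7, 6, 6, 4, 4, 3, 3, 1]
Keep top 3: [10, 10, 7]
Tail entries: [6, 6, 4, 4, 3, 3, 1]
L1 error = sum of tail = 27.

27


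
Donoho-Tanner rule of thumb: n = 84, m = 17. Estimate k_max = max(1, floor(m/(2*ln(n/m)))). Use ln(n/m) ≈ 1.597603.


n/m = 84/17.
ln(n/m) ≈ 1.597603.
2*ln(n/m) ≈ 3.195206.
m/(2*ln(n/m)) ≈ 17/3.195206 ≈ 5.3205.
floor = 5.
k_max = max(1, 5) = 5.

5


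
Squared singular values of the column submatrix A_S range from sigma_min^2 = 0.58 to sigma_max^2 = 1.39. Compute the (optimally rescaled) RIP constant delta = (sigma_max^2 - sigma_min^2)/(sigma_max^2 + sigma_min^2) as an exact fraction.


lambda_max - lambda_min = 1.39 - 0.58 = 0.81.
lambda_max + lambda_min = 1.39 + 0.58 = 1.97.
delta = 0.81/1.97 = 81/197.

81/197


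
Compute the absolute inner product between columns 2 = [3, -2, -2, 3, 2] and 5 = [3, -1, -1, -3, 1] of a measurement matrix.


Inner product: 3*3 + -2*-1 + -2*-1 + 3*-3 + 2*1
Products: [9, 2, 2, -9, 2]
Sum = 6.
|dot| = 6.

6


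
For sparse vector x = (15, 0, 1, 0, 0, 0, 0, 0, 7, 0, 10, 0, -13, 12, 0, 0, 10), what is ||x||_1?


Non-zero entries: [(0, 15), (2, 1), (8, 7), (10, 10), (12, -13), (13, 12), (16, 10)]
Absolute values: [15, 1, 7, 10, 13, 12, 10]
||x||_1 = sum = 68.

68


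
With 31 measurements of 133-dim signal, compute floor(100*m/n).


100*m/n = 100*31/133 ≈ 23.3083.
floor = 23.

23


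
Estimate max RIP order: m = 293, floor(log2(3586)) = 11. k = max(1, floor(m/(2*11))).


floor(log2(3586)) = 11.
2*11 = 22.
m/(2*floor(log2(n))) = 293/22 ≈ 13.3182.
floor = 13.
k = max(1, 13) = 13.

13


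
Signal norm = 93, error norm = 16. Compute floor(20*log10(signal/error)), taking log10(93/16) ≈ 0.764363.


||x||/||e|| = 93/16.
log10(93/16) ≈ 0.764363.
20*log10(||x||/||e||) ≈ 20*0.764363 = 15.28726.
floor(15.28726) = 15.

15


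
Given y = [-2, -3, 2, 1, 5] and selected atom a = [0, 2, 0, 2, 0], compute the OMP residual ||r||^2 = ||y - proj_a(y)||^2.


a^T a = 8.
a^T y = -4.
coeff = -4/8 = -1/2.
||r||^2 = 41.

41


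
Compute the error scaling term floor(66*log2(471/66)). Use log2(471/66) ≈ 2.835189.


log2(n/k) = log2(471/66) ≈ 2.835189.
k*log2(n/k) ≈ 66*2.835189 = 187.122474.
floor(187.122474) = 187.

187


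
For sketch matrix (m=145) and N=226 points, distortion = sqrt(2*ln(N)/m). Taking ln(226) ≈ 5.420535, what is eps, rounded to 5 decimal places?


ln(226) ≈ 5.420535.
2*ln(N)/m ≈ 2*5.420535/145 ≈ 0.074766.
eps = sqrt(0.074766) ≈ 0.2734337 ≈ 0.27343.

0.27343


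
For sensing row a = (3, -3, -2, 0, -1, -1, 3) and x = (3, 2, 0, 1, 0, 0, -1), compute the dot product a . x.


Non-zero terms: ['3*3', '-3*2', '0*1', '3*-1']
Products: [9, -6, 0, -3]
y = sum = 0.

0


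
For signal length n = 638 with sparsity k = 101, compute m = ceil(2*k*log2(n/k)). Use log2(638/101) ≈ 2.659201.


log2(n/k) = log2(638/101) ≈ 2.659201.
2*k*log2(n/k) ≈ 2*101*2.659201 = 537.158602.
m = ceil(537.158602) = 538.

538


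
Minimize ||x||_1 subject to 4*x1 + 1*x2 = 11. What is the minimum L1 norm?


Axis intercepts:
  x1 = 11/4, x2 = 0: L1 = 11/4
  x1 = 0, x2 = 11: L1 = 11
x* = (11/4, 0)
||x*||_1 = 11/4.

11/4


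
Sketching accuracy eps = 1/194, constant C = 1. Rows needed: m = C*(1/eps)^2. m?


1/eps = 194.
(1/eps)^2 = 37636.
m = 1*37636 = 37636.

37636


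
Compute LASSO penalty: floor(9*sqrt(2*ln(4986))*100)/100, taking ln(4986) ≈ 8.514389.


ln(4986) ≈ 8.514389.
2*ln(n) ≈ 17.028778.
sqrt(2*ln(n)) ≈ sqrt(17.028778) ≈ 4.126594.
lambda ≈ 9*4.126594 = 37.139346.
floor(lambda*100)/100 = 37.13.

37.13


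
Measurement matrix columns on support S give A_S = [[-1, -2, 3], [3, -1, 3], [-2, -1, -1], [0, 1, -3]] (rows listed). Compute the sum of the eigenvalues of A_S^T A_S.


Sum of eigenvalues of A_S^T A_S = trace(A_S^T A_S) = sum of squared column norms of A_S.
A_S^T A_S diagonal: [14, 7, 28].
trace = 14 + 7 + 28 = 49.

49


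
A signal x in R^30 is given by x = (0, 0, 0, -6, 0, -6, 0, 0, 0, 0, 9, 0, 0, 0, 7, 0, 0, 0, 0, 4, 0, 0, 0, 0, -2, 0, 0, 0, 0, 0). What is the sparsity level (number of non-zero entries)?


Non-zero positions: [3, 5, 10, 14, 19, 24].
Sparsity = 6.

6


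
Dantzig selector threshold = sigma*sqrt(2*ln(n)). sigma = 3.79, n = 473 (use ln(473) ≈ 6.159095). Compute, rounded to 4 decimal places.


ln(473) ≈ 6.159095.
2*ln(n) ≈ 12.31819.
sqrt(2*ln(n)) ≈ sqrt(12.31819) ≈ 3.509728.
threshold ≈ 3.79*3.509728 = 13.30186912 ≈ 13.3019.

13.3019


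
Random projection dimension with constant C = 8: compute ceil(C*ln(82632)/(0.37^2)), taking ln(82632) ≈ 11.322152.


ln(82632) ≈ 11.322152.
eps^2 = 0.37^2 = 0.1369.
C*ln(N)/eps^2 ≈ 8*11.322152/0.1369 ≈ 661.6305.
m = ceil(661.6305) = 662.

662


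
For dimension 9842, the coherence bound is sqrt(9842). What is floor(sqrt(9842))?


99^2 = 9801 <= 9842 < 10000 = 100^2, so 99 <= sqrt(9842) < 100.
floor(sqrt(9842)) = 99.

99


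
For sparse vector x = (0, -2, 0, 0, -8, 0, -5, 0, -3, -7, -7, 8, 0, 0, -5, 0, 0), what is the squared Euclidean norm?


Non-zero entries: [(1, -2), (4, -8), (6, -5), (8, -3), (9, -7), (10, -7), (11, 8), (14, -5)]
Squares: [4, 64, 25, 9, 49, 49, 64, 25]
||x||_2^2 = sum = 289.

289


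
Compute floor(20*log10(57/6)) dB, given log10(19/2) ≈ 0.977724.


||x||/||e|| = 57/6 = 19/2.
log10(19/2) ≈ 0.977724.
20*log10(||x||/||e||) ≈ 20*0.977724 = 19.55448.
floor(19.55448) = 19.

19


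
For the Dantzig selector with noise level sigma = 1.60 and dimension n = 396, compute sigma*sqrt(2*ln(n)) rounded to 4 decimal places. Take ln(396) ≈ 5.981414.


ln(396) ≈ 5.981414.
2*ln(n) ≈ 11.962828.
sqrt(2*ln(n)) ≈ sqrt(11.962828) ≈ 3.458732.
threshold ≈ 1.60*3.458732 = 5.5339712 ≈ 5.5340.

5.5340


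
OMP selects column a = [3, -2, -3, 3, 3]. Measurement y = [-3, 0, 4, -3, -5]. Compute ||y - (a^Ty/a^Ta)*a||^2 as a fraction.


a^T a = 40.
a^T y = -45.
coeff = -45/40 = -9/8.
||r||^2 = 67/8.

67/8


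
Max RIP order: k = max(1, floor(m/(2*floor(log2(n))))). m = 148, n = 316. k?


floor(log2(316)) = 8.
2*8 = 16.
m/(2*floor(log2(n))) = 148/16 ≈ 9.25.
floor = 9.
k = max(1, 9) = 9.

9


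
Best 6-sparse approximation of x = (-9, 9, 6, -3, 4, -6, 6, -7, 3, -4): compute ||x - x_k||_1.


Sorted |x_i| descending: [9, 9, 7, 6, 6, 6, 4, 4, 3, 3]
Keep top 6: [9, 9, 7, 6, 6, 6]
Tail entries: [4, 4, 3, 3]
L1 error = sum of tail = 14.

14


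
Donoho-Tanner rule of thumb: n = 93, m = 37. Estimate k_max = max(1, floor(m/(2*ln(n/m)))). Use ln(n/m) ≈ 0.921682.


n/m = 93/37.
ln(n/m) ≈ 0.921682.
2*ln(n/m) ≈ 1.843364.
m/(2*ln(n/m)) ≈ 37/1.843364 ≈ 20.072.
floor = 20.
k_max = max(1, 20) = 20.

20


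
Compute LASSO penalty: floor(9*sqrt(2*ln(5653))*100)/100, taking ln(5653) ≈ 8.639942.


ln(5653) ≈ 8.639942.
2*ln(n) ≈ 17.279884.
sqrt(2*ln(n)) ≈ sqrt(17.279884) ≈ 4.156908.
lambda ≈ 9*4.156908 = 37.412172.
floor(lambda*100)/100 = 37.41.

37.41


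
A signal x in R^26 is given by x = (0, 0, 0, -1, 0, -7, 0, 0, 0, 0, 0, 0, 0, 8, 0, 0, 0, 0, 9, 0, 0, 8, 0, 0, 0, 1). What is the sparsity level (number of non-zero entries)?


Non-zero positions: [3, 5, 13, 18, 21, 25].
Sparsity = 6.

6


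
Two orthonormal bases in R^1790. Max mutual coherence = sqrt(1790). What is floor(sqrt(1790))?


42^2 = 1764 <= 1790 < 1849 = 43^2, so 42 <= sqrt(1790) < 43.
floor(sqrt(1790)) = 42.

42


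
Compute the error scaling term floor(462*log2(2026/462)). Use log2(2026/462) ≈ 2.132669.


log2(n/k) = log2(2026/462) ≈ 2.132669.
k*log2(n/k) ≈ 462*2.132669 = 985.293078.
floor(985.293078) = 985.

985


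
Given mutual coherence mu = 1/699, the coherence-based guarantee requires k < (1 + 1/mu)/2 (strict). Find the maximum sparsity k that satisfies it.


1/mu = 699.
1 + 1/mu = 700.
(1 + 1/mu)/2 = 350 is an integer and the inequality is strict, so k_max = 350 - 1 = 349.

349


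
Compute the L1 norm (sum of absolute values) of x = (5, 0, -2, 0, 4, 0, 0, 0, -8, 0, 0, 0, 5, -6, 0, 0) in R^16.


Non-zero entries: [(0, 5), (2, -2), (4, 4), (8, -8), (12, 5), (13, -6)]
Absolute values: [5, 2, 4, 8, 5, 6]
||x||_1 = sum = 30.

30


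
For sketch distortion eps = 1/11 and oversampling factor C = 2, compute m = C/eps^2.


1/eps = 11.
(1/eps)^2 = 121.
m = 2*121 = 242.

242


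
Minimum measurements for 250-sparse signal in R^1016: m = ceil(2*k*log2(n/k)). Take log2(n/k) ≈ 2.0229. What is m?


log2(n/k) = log2(1016/250) ≈ 2.0229.
2*k*log2(n/k) ≈ 2*250*2.0229 = 1011.45.
m = ceil(1011.45) = 1012.

1012


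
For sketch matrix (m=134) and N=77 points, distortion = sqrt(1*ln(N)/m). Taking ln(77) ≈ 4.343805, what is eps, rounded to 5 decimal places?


ln(77) ≈ 4.343805.
1*ln(N)/m ≈ 1*4.343805/134 ≈ 0.03241646.
eps = sqrt(0.03241646) ≈ 0.1800457 ≈ 0.18005.

0.18005


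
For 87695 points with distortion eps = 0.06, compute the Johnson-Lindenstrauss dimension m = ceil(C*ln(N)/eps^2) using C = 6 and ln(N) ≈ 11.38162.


ln(87695) ≈ 11.38162.
eps^2 = 0.06^2 = 0.0036.
C*ln(N)/eps^2 ≈ 6*11.38162/0.0036 ≈ 18969.3667.
m = ceil(18969.3667) = 18970.

18970


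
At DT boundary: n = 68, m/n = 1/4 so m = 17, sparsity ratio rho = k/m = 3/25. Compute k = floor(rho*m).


m = 1/4*68 = 17.
rho = 3/25.
rho*m = 3/25*17 = 2.04.
k = floor(2.04) = 2.

2


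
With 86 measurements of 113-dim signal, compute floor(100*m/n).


100*m/n = 100*86/113 ≈ 76.1062.
floor = 76.

76


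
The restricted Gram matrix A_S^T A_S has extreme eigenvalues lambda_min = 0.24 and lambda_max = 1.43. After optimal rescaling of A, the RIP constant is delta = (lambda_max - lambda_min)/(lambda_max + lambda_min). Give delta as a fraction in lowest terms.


lambda_max - lambda_min = 1.43 - 0.24 = 1.19.
lambda_max + lambda_min = 1.43 + 0.24 = 1.67.
delta = 1.19/1.67 = 119/167.

119/167


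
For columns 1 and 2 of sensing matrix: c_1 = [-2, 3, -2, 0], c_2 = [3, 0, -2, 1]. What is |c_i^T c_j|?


Inner product: -2*3 + 3*0 + -2*-2 + 0*1
Products: [-6, 0, 4, 0]
Sum = -2.
|dot| = 2.

2


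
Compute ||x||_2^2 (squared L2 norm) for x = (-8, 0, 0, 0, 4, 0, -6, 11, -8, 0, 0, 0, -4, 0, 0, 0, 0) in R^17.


Non-zero entries: [(0, -8), (4, 4), (6, -6), (7, 11), (8, -8), (12, -4)]
Squares: [64, 16, 36, 121, 64, 16]
||x||_2^2 = sum = 317.

317


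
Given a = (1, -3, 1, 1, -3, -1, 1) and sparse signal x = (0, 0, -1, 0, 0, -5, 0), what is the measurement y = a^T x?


Non-zero terms: ['1*-1', '-1*-5']
Products: [-1, 5]
y = sum = 4.

4


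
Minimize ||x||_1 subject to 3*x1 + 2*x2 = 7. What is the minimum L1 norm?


Axis intercepts:
  x1 = 7/3, x2 = 0: L1 = 7/3
  x1 = 0, x2 = 7/2: L1 = 7/2
x* = (7/3, 0)
||x*||_1 = 7/3.

7/3


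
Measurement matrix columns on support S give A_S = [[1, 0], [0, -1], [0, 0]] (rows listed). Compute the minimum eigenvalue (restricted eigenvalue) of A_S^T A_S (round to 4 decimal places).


A_S^T A_S = [[1, 0], [0, 1]].
trace = 2.
det = 1.
disc = trace^2 - 4*det = 4 - 4*1 = 0.
sqrt(0) = 0.
lam_min = (2 - 0)/2 = 1 = 1.0000.

1.0000


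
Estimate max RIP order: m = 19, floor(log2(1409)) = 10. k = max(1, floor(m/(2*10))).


floor(log2(1409)) = 10.
2*10 = 20.
m/(2*floor(log2(n))) = 19/20 ≈ 0.95.
floor = 0.
k = max(1, 0) = 1.

1


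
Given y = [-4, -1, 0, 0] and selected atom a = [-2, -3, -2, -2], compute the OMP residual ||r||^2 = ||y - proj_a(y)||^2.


a^T a = 21.
a^T y = 11.
coeff = 11/21 = 11/21.
||r||^2 = 236/21.

236/21


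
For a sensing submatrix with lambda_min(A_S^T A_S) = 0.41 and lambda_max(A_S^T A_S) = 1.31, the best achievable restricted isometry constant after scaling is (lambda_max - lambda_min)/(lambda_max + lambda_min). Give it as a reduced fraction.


lambda_max - lambda_min = 1.31 - 0.41 = 0.90.
lambda_max + lambda_min = 1.31 + 0.41 = 1.72.
delta = 0.90/1.72 = 90/172 = 45/86.

45/86


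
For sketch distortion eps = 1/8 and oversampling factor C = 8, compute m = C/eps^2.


1/eps = 8.
(1/eps)^2 = 64.
m = 8*64 = 512.

512


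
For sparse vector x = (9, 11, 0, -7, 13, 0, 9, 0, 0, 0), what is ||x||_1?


Non-zero entries: [(0, 9), (1, 11), (3, -7), (4, 13), (6, 9)]
Absolute values: [9, 11, 7, 13, 9]
||x||_1 = sum = 49.

49


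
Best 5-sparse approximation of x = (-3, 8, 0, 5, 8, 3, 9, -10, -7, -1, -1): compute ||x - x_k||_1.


Sorted |x_i| descending: [10, 9, 8, 8, 7, 5, 3, 3, 1, 1, 0]
Keep top 5: [10, 9, 8, 8, 7]
Tail entries: [5, 3, 3, 1, 1, 0]
L1 error = sum of tail = 13.

13


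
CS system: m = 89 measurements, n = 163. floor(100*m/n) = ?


100*m/n = 100*89/163 ≈ 54.6012.
floor = 54.

54


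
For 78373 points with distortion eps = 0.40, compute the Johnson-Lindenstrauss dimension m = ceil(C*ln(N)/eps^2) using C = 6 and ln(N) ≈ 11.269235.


ln(78373) ≈ 11.269235.
eps^2 = 0.40^2 = 0.16.
C*ln(N)/eps^2 ≈ 6*11.269235/0.16 ≈ 422.5963.
m = ceil(422.5963) = 423.

423


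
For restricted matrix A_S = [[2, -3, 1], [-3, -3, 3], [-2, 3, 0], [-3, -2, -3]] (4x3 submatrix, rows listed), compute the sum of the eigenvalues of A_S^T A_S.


Sum of eigenvalues of A_S^T A_S = trace(A_S^T A_S) = sum of squared column norms of A_S.
A_S^T A_S diagonal: [26, 31, 19].
trace = 26 + 31 + 19 = 76.

76


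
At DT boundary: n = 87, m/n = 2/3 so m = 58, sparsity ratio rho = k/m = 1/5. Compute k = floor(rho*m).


m = 2/3*87 = 58.
rho = 1/5.
rho*m = 1/5*58 = 11.6.
k = floor(11.6) = 11.

11


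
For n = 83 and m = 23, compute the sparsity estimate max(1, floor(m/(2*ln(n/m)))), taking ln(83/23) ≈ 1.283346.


n/m = 83/23.
ln(n/m) ≈ 1.283346.
2*ln(n/m) ≈ 2.566692.
m/(2*ln(n/m)) ≈ 23/2.566692 ≈ 8.961.
floor = 8.
k_max = max(1, 8) = 8.

8


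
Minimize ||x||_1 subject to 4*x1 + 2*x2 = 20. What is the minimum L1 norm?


Axis intercepts:
  x1 = 5, x2 = 0: L1 = 5
  x1 = 0, x2 = 10: L1 = 10
x* = (5, 0)
||x*||_1 = 5.

5


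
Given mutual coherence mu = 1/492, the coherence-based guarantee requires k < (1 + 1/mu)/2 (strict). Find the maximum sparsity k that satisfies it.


1/mu = 492.
1 + 1/mu = 493.
(1 + 1/mu)/2 = 246.5 is not an integer, so k_max = floor(246.5) = 246.

246


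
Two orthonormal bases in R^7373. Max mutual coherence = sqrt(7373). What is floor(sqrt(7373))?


85^2 = 7225 <= 7373 < 7396 = 86^2, so 85 <= sqrt(7373) < 86.
floor(sqrt(7373)) = 85.

85


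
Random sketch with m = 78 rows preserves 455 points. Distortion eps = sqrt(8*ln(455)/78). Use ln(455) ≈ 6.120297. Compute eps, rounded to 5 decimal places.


ln(455) ≈ 6.120297.
8*ln(N)/m ≈ 8*6.120297/78 ≈ 0.62772277.
eps = sqrt(0.62772277) ≈ 0.7922896 ≈ 0.79229.

0.79229


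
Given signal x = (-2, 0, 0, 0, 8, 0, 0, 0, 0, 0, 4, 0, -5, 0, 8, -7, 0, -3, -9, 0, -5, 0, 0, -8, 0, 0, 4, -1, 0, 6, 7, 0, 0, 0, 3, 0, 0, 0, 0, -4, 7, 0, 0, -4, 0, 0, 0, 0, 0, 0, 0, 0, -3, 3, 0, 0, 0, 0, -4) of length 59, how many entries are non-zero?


Non-zero positions: [0, 4, 10, 12, 14, 15, 17, 18, 20, 23, 26, 27, 29, 30, 34, 39, 40, 43, 52, 53, 58].
Sparsity = 21.

21


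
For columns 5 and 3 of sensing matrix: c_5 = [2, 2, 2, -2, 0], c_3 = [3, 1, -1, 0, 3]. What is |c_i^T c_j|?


Inner product: 2*3 + 2*1 + 2*-1 + -2*0 + 0*3
Products: [6, 2, -2, 0, 0]
Sum = 6.
|dot| = 6.

6


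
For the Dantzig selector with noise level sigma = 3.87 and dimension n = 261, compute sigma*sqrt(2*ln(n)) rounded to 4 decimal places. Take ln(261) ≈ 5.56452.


ln(261) ≈ 5.56452.
2*ln(n) ≈ 11.12904.
sqrt(2*ln(n)) ≈ sqrt(11.12904) ≈ 3.336022.
threshold ≈ 3.87*3.336022 = 12.91040514 ≈ 12.9104.

12.9104


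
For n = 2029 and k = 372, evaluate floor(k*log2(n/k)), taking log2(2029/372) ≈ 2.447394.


log2(n/k) = log2(2029/372) ≈ 2.447394.
k*log2(n/k) ≈ 372*2.447394 = 910.430568.
floor(910.430568) = 910.

910


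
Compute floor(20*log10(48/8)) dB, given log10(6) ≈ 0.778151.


||x||/||e|| = 48/8 = 6.
log10(6) ≈ 0.778151.
20*log10(||x||/||e||) ≈ 20*0.778151 = 15.56302.
floor(15.56302) = 15.

15


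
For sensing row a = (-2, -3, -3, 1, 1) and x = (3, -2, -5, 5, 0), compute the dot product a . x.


Non-zero terms: ['-2*3', '-3*-2', '-3*-5', '1*5']
Products: [-6, 6, 15, 5]
y = sum = 20.

20


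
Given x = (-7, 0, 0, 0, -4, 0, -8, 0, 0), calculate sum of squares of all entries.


Non-zero entries: [(0, -7), (4, -4), (6, -8)]
Squares: [49, 16, 64]
||x||_2^2 = sum = 129.

129


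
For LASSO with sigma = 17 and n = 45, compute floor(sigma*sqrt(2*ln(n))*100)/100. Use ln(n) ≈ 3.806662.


ln(45) ≈ 3.806662.
2*ln(n) ≈ 7.613324.
sqrt(2*ln(n)) ≈ sqrt(7.613324) ≈ 2.759225.
lambda ≈ 17*2.759225 = 46.906825.
floor(lambda*100)/100 = 46.90.

46.90


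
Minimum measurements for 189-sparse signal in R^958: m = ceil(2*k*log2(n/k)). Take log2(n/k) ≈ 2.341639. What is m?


log2(n/k) = log2(958/189) ≈ 2.341639.
2*k*log2(n/k) ≈ 2*189*2.341639 = 885.139542.
m = ceil(885.139542) = 886.

886


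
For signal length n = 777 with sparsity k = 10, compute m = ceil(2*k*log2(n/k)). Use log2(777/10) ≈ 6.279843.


log2(n/k) = log2(777/10) ≈ 6.279843.
2*k*log2(n/k) ≈ 2*10*6.279843 = 125.59686.
m = ceil(125.59686) = 126.

126


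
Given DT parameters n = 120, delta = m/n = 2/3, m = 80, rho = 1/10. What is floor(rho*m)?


m = 2/3*120 = 80.
rho = 1/10.
rho*m = 1/10*80 = 8.
k = floor(8) = 8.

8


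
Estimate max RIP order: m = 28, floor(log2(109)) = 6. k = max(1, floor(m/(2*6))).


floor(log2(109)) = 6.
2*6 = 12.
m/(2*floor(log2(n))) = 28/12 ≈ 2.3333.
floor = 2.
k = max(1, 2) = 2.

2


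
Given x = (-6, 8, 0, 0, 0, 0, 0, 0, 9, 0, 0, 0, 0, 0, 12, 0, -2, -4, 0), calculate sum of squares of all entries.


Non-zero entries: [(0, -6), (1, 8), (8, 9), (14, 12), (16, -2), (17, -4)]
Squares: [36, 64, 81, 144, 4, 16]
||x||_2^2 = sum = 345.

345


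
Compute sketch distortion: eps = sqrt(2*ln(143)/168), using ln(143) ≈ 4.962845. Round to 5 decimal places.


ln(143) ≈ 4.962845.
2*ln(N)/m ≈ 2*4.962845/168 ≈ 0.05908149.
eps = sqrt(0.05908149) ≈ 0.2430668 ≈ 0.24307.

0.24307


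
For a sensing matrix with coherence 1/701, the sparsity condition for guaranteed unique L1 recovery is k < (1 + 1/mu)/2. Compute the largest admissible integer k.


1/mu = 701.
1 + 1/mu = 702.
(1 + 1/mu)/2 = 351 is an integer and the inequality is strict, so k_max = 351 - 1 = 350.

350


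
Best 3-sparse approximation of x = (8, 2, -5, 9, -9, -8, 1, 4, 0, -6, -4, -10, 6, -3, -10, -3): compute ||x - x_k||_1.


Sorted |x_i| descending: [10, 10, 9, 9, 8, 8, 6, 6, 5, 4, 4, 3, 3, 2, 1, 0]
Keep top 3: [10, 10, 9]
Tail entries: [9, 8, 8, 6, 6, 5, 4, 4, 3, 3, 2, 1, 0]
L1 error = sum of tail = 59.

59


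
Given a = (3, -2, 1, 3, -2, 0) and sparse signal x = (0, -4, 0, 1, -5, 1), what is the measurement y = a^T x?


Non-zero terms: ['-2*-4', '3*1', '-2*-5', '0*1']
Products: [8, 3, 10, 0]
y = sum = 21.

21


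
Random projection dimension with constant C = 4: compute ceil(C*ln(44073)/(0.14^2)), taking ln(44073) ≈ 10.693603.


ln(44073) ≈ 10.693603.
eps^2 = 0.14^2 = 0.0196.
C*ln(N)/eps^2 ≈ 4*10.693603/0.0196 ≈ 2182.368.
m = ceil(2182.368) = 2183.

2183


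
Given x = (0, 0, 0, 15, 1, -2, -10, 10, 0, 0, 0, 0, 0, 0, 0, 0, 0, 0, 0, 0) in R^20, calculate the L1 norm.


Non-zero entries: [(3, 15), (4, 1), (5, -2), (6, -10), (7, 10)]
Absolute values: [15, 1, 2, 10, 10]
||x||_1 = sum = 38.

38


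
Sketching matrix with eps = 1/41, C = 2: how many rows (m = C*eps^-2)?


1/eps = 41.
(1/eps)^2 = 1681.
m = 2*1681 = 3362.

3362


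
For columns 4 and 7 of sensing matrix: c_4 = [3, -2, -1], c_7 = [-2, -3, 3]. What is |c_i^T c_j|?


Inner product: 3*-2 + -2*-3 + -1*3
Products: [-6, 6, -3]
Sum = -3.
|dot| = 3.

3


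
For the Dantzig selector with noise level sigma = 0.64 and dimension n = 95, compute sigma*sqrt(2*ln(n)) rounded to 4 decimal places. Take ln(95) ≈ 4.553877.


ln(95) ≈ 4.553877.
2*ln(n) ≈ 9.107754.
sqrt(2*ln(n)) ≈ sqrt(9.107754) ≈ 3.017906.
threshold ≈ 0.64*3.017906 = 1.93145984 ≈ 1.9315.

1.9315


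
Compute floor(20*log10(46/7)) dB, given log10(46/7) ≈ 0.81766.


||x||/||e|| = 46/7.
log10(46/7) ≈ 0.81766.
20*log10(||x||/||e||) ≈ 20*0.81766 = 16.3532.
floor(16.3532) = 16.

16


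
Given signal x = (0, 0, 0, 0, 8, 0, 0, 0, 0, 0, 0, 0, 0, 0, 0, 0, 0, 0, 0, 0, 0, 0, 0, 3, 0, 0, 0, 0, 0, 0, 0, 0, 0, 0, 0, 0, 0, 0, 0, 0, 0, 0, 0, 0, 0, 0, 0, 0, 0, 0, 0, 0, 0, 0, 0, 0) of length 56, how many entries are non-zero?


Non-zero positions: [4, 23].
Sparsity = 2.

2


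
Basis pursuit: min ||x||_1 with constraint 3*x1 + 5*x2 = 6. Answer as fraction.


Axis intercepts:
  x1 = 2, x2 = 0: L1 = 2
  x1 = 0, x2 = 6/5: L1 = 6/5
x* = (0, 6/5)
||x*||_1 = 6/5.

6/5


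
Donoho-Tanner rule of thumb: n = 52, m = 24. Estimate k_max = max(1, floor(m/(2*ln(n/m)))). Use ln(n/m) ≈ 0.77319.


n/m = 52/24 = 13/6.
ln(n/m) ≈ 0.77319.
2*ln(n/m) ≈ 1.54638.
m/(2*ln(n/m)) ≈ 24/1.54638 ≈ 15.5201.
floor = 15.
k_max = max(1, 15) = 15.

15


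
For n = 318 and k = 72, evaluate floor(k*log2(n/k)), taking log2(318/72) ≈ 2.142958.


log2(n/k) = log2(318/72) ≈ 2.142958.
k*log2(n/k) ≈ 72*2.142958 = 154.292976.
floor(154.292976) = 154.

154


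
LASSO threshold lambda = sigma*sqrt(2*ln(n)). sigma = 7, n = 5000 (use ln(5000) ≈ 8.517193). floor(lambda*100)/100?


ln(5000) ≈ 8.517193.
2*ln(n) ≈ 17.034386.
sqrt(2*ln(n)) ≈ sqrt(17.034386) ≈ 4.127273.
lambda ≈ 7*4.127273 = 28.890911.
floor(lambda*100)/100 = 28.89.

28.89


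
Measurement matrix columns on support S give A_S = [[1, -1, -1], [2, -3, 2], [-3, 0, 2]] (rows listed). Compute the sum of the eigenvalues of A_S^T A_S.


Sum of eigenvalues of A_S^T A_S = trace(A_S^T A_S) = sum of squared column norms of A_S.
A_S^T A_S diagonal: [14, 10, 9].
trace = 14 + 10 + 9 = 33.

33


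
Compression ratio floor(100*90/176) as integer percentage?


100*m/n = 100*90/176 ≈ 51.1364.
floor = 51.

51


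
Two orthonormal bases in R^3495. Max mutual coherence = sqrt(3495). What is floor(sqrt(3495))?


59^2 = 3481 <= 3495 < 3600 = 60^2, so 59 <= sqrt(3495) < 60.
floor(sqrt(3495)) = 59.

59


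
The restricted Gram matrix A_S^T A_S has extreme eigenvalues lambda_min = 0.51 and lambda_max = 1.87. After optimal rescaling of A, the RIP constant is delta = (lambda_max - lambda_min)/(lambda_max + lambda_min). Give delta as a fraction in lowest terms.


lambda_max - lambda_min = 1.87 - 0.51 = 1.36.
lambda_max + lambda_min = 1.87 + 0.51 = 2.38.
delta = 1.36/2.38 = 136/238 = 4/7.

4/7


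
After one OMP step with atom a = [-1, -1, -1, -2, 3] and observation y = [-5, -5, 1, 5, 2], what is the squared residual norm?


a^T a = 16.
a^T y = 5.
coeff = 5/16 = 5/16.
||r||^2 = 1255/16.

1255/16


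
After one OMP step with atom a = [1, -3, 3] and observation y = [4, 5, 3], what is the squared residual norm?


a^T a = 19.
a^T y = -2.
coeff = -2/19 = -2/19.
||r||^2 = 946/19.

946/19


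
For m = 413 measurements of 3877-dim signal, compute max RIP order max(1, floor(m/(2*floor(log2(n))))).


floor(log2(3877)) = 11.
2*11 = 22.
m/(2*floor(log2(n))) = 413/22 ≈ 18.7727.
floor = 18.
k = max(1, 18) = 18.

18


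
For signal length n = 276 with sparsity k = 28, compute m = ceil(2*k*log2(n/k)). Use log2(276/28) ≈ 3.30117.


log2(n/k) = log2(276/28) ≈ 3.30117.
2*k*log2(n/k) ≈ 2*28*3.30117 = 184.86552.
m = ceil(184.86552) = 185.

185


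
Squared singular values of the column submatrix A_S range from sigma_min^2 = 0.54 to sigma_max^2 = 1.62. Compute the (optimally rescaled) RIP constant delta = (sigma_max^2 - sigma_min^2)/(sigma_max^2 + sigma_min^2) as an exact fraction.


lambda_max - lambda_min = 1.62 - 0.54 = 1.08.
lambda_max + lambda_min = 1.62 + 0.54 = 2.16.
delta = 1.08/2.16 = 108/216 = 1/2.

1/2


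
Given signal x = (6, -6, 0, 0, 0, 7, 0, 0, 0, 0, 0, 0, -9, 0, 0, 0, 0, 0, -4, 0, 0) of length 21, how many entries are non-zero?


Non-zero positions: [0, 1, 5, 12, 18].
Sparsity = 5.

5


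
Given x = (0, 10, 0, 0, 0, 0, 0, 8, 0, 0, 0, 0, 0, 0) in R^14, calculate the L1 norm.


Non-zero entries: [(1, 10), (7, 8)]
Absolute values: [10, 8]
||x||_1 = sum = 18.

18


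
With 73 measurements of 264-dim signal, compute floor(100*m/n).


100*m/n = 100*73/264 ≈ 27.6515.
floor = 27.

27


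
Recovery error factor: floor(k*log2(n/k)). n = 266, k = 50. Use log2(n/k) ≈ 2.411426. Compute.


log2(n/k) = log2(266/50) ≈ 2.411426.
k*log2(n/k) ≈ 50*2.411426 = 120.5713.
floor(120.5713) = 120.

120


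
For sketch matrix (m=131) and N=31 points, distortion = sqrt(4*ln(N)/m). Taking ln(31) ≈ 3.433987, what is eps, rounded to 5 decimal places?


ln(31) ≈ 3.433987.
4*ln(N)/m ≈ 4*3.433987/131 ≈ 0.10485456.
eps = sqrt(0.10485456) ≈ 0.3238125 ≈ 0.32381.

0.32381


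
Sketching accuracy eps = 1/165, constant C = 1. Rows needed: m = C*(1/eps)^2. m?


1/eps = 165.
(1/eps)^2 = 27225.
m = 1*27225 = 27225.

27225


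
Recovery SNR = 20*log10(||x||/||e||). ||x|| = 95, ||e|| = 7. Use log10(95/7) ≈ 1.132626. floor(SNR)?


||x||/||e|| = 95/7.
log10(95/7) ≈ 1.132626.
20*log10(||x||/||e||) ≈ 20*1.132626 = 22.65252.
floor(22.65252) = 22.

22


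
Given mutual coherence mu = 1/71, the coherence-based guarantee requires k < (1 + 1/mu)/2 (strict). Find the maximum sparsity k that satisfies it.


1/mu = 71.
1 + 1/mu = 72.
(1 + 1/mu)/2 = 36 is an integer and the inequality is strict, so k_max = 36 - 1 = 35.

35


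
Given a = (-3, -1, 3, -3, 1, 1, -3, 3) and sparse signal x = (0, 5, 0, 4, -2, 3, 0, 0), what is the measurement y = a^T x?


Non-zero terms: ['-1*5', '-3*4', '1*-2', '1*3']
Products: [-5, -12, -2, 3]
y = sum = -16.

-16


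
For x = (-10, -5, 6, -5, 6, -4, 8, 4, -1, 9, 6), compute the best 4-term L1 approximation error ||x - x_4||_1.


Sorted |x_i| descending: [10, 9, 8, 6, 6, 6, 5, 5, 4, 4, 1]
Keep top 4: [10, 9, 8, 6]
Tail entries: [6, 6, 5, 5, 4, 4, 1]
L1 error = sum of tail = 31.

31


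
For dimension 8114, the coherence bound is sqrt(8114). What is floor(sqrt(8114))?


90^2 = 8100 <= 8114 < 8281 = 91^2, so 90 <= sqrt(8114) < 91.
floor(sqrt(8114)) = 90.

90


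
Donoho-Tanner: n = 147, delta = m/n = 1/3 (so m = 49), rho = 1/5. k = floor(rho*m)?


m = 1/3*147 = 49.
rho = 1/5.
rho*m = 1/5*49 = 9.8.
k = floor(9.8) = 9.

9


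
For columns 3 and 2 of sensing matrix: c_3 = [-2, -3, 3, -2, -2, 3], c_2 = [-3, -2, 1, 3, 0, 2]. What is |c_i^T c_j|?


Inner product: -2*-3 + -3*-2 + 3*1 + -2*3 + -2*0 + 3*2
Products: [6, 6, 3, -6, 0, 6]
Sum = 15.
|dot| = 15.

15


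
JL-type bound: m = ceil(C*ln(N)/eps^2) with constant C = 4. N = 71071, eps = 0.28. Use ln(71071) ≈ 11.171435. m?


ln(71071) ≈ 11.171435.
eps^2 = 0.28^2 = 0.0784.
C*ln(N)/eps^2 ≈ 4*11.171435/0.0784 ≈ 569.9712.
m = ceil(569.9712) = 570.

570


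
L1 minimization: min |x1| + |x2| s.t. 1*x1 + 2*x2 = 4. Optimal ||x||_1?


Axis intercepts:
  x1 = 4, x2 = 0: L1 = 4
  x1 = 0, x2 = 2: L1 = 2
x* = (0, 2)
||x*||_1 = 2.

2


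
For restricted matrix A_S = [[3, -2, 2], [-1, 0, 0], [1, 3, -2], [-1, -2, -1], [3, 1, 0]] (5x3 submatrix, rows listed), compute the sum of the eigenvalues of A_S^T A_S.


Sum of eigenvalues of A_S^T A_S = trace(A_S^T A_S) = sum of squared column norms of A_S.
A_S^T A_S diagonal: [21, 18, 9].
trace = 21 + 18 + 9 = 48.

48


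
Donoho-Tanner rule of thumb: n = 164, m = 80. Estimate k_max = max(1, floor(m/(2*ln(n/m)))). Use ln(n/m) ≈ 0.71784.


n/m = 164/80 = 41/20.
ln(n/m) ≈ 0.71784.
2*ln(n/m) ≈ 1.43568.
m/(2*ln(n/m)) ≈ 80/1.43568 ≈ 55.7227.
floor = 55.
k_max = max(1, 55) = 55.

55


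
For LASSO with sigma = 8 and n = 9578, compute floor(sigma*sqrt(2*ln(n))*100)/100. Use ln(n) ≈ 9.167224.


ln(9578) ≈ 9.167224.
2*ln(n) ≈ 18.334448.
sqrt(2*ln(n)) ≈ sqrt(18.334448) ≈ 4.281874.
lambda ≈ 8*4.281874 = 34.254992.
floor(lambda*100)/100 = 34.25.

34.25


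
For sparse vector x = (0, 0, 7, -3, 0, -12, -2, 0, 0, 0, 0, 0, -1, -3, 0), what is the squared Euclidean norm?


Non-zero entries: [(2, 7), (3, -3), (5, -12), (6, -2), (12, -1), (13, -3)]
Squares: [49, 9, 144, 4, 1, 9]
||x||_2^2 = sum = 216.

216


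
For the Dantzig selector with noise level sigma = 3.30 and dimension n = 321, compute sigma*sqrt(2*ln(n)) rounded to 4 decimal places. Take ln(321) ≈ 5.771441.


ln(321) ≈ 5.771441.
2*ln(n) ≈ 11.542882.
sqrt(2*ln(n)) ≈ sqrt(11.542882) ≈ 3.397482.
threshold ≈ 3.30*3.397482 = 11.2116906 ≈ 11.2117.

11.2117


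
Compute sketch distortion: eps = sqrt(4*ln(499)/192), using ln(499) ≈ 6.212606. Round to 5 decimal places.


ln(499) ≈ 6.212606.
4*ln(N)/m ≈ 4*6.212606/192 ≈ 0.12942929.
eps = sqrt(0.12942929) ≈ 0.3597628 ≈ 0.35976.

0.35976


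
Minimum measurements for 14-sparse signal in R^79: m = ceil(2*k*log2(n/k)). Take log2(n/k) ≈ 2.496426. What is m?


log2(n/k) = log2(79/14) ≈ 2.496426.
2*k*log2(n/k) ≈ 2*14*2.496426 = 69.899928.
m = ceil(69.899928) = 70.

70


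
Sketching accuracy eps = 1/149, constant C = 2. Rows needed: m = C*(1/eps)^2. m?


1/eps = 149.
(1/eps)^2 = 22201.
m = 2*22201 = 44402.

44402


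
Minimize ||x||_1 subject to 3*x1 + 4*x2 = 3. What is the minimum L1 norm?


Axis intercepts:
  x1 = 1, x2 = 0: L1 = 1
  x1 = 0, x2 = 3/4: L1 = 3/4
x* = (0, 3/4)
||x*||_1 = 3/4.

3/4


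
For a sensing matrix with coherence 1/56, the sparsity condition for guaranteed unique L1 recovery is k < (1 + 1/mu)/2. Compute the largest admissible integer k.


1/mu = 56.
1 + 1/mu = 57.
(1 + 1/mu)/2 = 28.5 is not an integer, so k_max = floor(28.5) = 28.

28


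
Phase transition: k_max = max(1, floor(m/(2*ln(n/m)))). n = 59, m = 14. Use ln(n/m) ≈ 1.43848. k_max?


n/m = 59/14.
ln(n/m) ≈ 1.43848.
2*ln(n/m) ≈ 2.87696.
m/(2*ln(n/m)) ≈ 14/2.87696 ≈ 4.8662.
floor = 4.
k_max = max(1, 4) = 4.

4


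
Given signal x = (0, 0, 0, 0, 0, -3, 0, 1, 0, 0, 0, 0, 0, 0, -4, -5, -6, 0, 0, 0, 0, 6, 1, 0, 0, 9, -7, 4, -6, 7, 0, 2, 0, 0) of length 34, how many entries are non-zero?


Non-zero positions: [5, 7, 14, 15, 16, 21, 22, 25, 26, 27, 28, 29, 31].
Sparsity = 13.

13


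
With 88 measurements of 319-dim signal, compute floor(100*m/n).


100*m/n = 100*88/319 ≈ 27.5862.
floor = 27.

27


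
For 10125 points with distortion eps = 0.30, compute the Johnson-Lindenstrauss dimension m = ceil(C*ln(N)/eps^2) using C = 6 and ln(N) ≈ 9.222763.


ln(10125) ≈ 9.222763.
eps^2 = 0.30^2 = 0.09.
C*ln(N)/eps^2 ≈ 6*9.222763/0.09 ≈ 614.8509.
m = ceil(614.8509) = 615.

615


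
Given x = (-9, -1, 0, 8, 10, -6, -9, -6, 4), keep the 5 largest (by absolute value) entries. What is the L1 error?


Sorted |x_i| descending: [10, 9, 9, 8, 6, 6, 4, 1, 0]
Keep top 5: [10, 9, 9, 8, 6]
Tail entries: [6, 4, 1, 0]
L1 error = sum of tail = 11.

11


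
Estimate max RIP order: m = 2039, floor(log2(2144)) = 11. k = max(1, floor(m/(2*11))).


floor(log2(2144)) = 11.
2*11 = 22.
m/(2*floor(log2(n))) = 2039/22 ≈ 92.6818.
floor = 92.
k = max(1, 92) = 92.

92


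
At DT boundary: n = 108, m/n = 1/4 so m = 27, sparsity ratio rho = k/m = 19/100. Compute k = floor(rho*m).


m = 1/4*108 = 27.
rho = 19/100.
rho*m = 19/100*27 = 5.13.
k = floor(5.13) = 5.

5


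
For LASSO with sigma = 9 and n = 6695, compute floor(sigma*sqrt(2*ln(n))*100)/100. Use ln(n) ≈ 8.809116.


ln(6695) ≈ 8.809116.
2*ln(n) ≈ 17.618232.
sqrt(2*ln(n)) ≈ sqrt(17.618232) ≈ 4.197408.
lambda ≈ 9*4.197408 = 37.776672.
floor(lambda*100)/100 = 37.77.

37.77


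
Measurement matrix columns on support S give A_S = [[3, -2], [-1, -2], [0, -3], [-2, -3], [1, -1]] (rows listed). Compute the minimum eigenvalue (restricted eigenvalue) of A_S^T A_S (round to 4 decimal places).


A_S^T A_S = [[15, 1], [1, 27]].
trace = 42.
det = 404.
disc = trace^2 - 4*det = 1764 - 4*404 = 148.
sqrt(148) ≈ 12.165525.
lam_min = (42 - sqrt(148))/2 ≈ (42 - 12.165525)/2 = 14.9172375 ≈ 14.9172.

14.9172


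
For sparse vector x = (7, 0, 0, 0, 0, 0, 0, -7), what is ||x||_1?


Non-zero entries: [(0, 7), (7, -7)]
Absolute values: [7, 7]
||x||_1 = sum = 14.

14
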